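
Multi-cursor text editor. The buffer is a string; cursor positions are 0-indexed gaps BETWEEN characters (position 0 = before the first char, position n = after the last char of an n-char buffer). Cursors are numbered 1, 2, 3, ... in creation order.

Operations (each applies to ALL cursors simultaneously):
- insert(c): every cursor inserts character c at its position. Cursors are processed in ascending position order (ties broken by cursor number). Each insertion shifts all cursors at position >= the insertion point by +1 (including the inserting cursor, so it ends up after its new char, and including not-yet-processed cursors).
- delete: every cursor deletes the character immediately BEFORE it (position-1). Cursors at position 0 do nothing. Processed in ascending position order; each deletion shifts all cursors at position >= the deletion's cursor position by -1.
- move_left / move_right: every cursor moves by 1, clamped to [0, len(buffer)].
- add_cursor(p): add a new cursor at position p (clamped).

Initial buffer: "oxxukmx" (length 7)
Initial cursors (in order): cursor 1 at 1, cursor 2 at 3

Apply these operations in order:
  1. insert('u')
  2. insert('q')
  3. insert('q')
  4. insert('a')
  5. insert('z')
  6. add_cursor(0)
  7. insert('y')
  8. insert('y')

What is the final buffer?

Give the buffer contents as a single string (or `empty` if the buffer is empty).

After op 1 (insert('u')): buffer="ouxxuukmx" (len 9), cursors c1@2 c2@5, authorship .1..2....
After op 2 (insert('q')): buffer="ouqxxuqukmx" (len 11), cursors c1@3 c2@7, authorship .11..22....
After op 3 (insert('q')): buffer="ouqqxxuqqukmx" (len 13), cursors c1@4 c2@9, authorship .111..222....
After op 4 (insert('a')): buffer="ouqqaxxuqqaukmx" (len 15), cursors c1@5 c2@11, authorship .1111..2222....
After op 5 (insert('z')): buffer="ouqqazxxuqqazukmx" (len 17), cursors c1@6 c2@13, authorship .11111..22222....
After op 6 (add_cursor(0)): buffer="ouqqazxxuqqazukmx" (len 17), cursors c3@0 c1@6 c2@13, authorship .11111..22222....
After op 7 (insert('y')): buffer="youqqazyxxuqqazyukmx" (len 20), cursors c3@1 c1@8 c2@16, authorship 3.111111..222222....
After op 8 (insert('y')): buffer="yyouqqazyyxxuqqazyyukmx" (len 23), cursors c3@2 c1@10 c2@19, authorship 33.1111111..2222222....

Answer: yyouqqazyyxxuqqazyyukmx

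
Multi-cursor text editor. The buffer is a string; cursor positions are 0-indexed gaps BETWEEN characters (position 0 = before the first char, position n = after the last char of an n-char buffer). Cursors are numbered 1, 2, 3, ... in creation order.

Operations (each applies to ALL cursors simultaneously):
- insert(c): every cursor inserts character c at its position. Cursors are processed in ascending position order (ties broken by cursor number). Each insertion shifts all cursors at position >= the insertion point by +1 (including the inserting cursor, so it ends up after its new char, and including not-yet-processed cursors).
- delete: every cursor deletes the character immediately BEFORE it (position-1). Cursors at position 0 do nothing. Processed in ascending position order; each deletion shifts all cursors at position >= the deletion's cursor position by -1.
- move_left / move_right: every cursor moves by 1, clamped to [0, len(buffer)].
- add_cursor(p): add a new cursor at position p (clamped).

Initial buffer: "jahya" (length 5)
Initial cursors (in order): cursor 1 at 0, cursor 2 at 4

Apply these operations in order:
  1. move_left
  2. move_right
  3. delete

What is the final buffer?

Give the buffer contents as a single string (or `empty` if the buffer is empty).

Answer: aha

Derivation:
After op 1 (move_left): buffer="jahya" (len 5), cursors c1@0 c2@3, authorship .....
After op 2 (move_right): buffer="jahya" (len 5), cursors c1@1 c2@4, authorship .....
After op 3 (delete): buffer="aha" (len 3), cursors c1@0 c2@2, authorship ...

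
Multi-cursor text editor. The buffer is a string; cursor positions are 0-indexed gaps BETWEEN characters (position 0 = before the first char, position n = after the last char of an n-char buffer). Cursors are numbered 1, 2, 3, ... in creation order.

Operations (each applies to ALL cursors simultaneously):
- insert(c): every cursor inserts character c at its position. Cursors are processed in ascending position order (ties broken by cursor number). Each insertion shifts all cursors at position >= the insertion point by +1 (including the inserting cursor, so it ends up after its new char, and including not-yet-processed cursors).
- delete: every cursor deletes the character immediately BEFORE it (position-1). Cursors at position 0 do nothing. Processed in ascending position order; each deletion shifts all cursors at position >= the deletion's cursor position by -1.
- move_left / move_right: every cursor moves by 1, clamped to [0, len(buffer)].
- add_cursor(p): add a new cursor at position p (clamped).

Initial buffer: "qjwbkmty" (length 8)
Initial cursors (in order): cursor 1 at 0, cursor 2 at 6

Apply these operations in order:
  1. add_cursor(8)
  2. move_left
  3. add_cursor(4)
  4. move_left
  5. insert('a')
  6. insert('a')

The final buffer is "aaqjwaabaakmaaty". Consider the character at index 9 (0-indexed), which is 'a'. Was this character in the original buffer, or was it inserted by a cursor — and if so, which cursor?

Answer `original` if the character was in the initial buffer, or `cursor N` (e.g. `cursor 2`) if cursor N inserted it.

Answer: cursor 2

Derivation:
After op 1 (add_cursor(8)): buffer="qjwbkmty" (len 8), cursors c1@0 c2@6 c3@8, authorship ........
After op 2 (move_left): buffer="qjwbkmty" (len 8), cursors c1@0 c2@5 c3@7, authorship ........
After op 3 (add_cursor(4)): buffer="qjwbkmty" (len 8), cursors c1@0 c4@4 c2@5 c3@7, authorship ........
After op 4 (move_left): buffer="qjwbkmty" (len 8), cursors c1@0 c4@3 c2@4 c3@6, authorship ........
After op 5 (insert('a')): buffer="aqjwabakmaty" (len 12), cursors c1@1 c4@5 c2@7 c3@10, authorship 1...4.2..3..
After op 6 (insert('a')): buffer="aaqjwaabaakmaaty" (len 16), cursors c1@2 c4@7 c2@10 c3@14, authorship 11...44.22..33..
Authorship (.=original, N=cursor N): 1 1 . . . 4 4 . 2 2 . . 3 3 . .
Index 9: author = 2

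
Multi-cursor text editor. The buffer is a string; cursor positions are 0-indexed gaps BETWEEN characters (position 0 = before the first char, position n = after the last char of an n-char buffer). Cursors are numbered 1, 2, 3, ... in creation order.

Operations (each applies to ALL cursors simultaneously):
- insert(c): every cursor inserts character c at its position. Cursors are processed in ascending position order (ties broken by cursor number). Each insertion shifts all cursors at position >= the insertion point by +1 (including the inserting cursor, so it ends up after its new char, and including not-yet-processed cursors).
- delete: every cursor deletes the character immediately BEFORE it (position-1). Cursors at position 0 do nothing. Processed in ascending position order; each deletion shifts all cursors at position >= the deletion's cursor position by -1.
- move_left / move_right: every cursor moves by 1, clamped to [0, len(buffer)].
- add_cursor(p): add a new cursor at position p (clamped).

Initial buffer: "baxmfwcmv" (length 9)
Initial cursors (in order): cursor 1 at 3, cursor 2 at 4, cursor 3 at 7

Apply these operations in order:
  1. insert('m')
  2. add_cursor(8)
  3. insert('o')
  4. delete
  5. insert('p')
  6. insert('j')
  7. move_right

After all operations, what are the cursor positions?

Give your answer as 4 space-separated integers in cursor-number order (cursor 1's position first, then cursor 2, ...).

After op 1 (insert('m')): buffer="baxmmmfwcmmv" (len 12), cursors c1@4 c2@6 c3@10, authorship ...1.2...3..
After op 2 (add_cursor(8)): buffer="baxmmmfwcmmv" (len 12), cursors c1@4 c2@6 c4@8 c3@10, authorship ...1.2...3..
After op 3 (insert('o')): buffer="baxmommofwocmomv" (len 16), cursors c1@5 c2@8 c4@11 c3@14, authorship ...11.22..4.33..
After op 4 (delete): buffer="baxmmmfwcmmv" (len 12), cursors c1@4 c2@6 c4@8 c3@10, authorship ...1.2...3..
After op 5 (insert('p')): buffer="baxmpmmpfwpcmpmv" (len 16), cursors c1@5 c2@8 c4@11 c3@14, authorship ...11.22..4.33..
After op 6 (insert('j')): buffer="baxmpjmmpjfwpjcmpjmv" (len 20), cursors c1@6 c2@10 c4@14 c3@18, authorship ...111.222..44.333..
After op 7 (move_right): buffer="baxmpjmmpjfwpjcmpjmv" (len 20), cursors c1@7 c2@11 c4@15 c3@19, authorship ...111.222..44.333..

Answer: 7 11 19 15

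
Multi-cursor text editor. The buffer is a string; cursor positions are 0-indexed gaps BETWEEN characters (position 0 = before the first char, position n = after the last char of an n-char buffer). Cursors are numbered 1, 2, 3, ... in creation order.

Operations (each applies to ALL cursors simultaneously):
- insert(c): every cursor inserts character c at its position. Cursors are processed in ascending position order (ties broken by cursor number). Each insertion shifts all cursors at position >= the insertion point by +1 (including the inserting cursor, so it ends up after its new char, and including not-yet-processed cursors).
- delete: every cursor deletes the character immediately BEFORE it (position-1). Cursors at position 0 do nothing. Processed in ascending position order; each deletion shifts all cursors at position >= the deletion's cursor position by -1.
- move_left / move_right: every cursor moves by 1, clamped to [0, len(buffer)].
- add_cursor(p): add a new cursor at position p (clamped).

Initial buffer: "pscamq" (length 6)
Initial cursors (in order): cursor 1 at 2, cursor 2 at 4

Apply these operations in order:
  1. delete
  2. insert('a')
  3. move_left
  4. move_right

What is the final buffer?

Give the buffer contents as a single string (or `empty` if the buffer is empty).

Answer: pacamq

Derivation:
After op 1 (delete): buffer="pcmq" (len 4), cursors c1@1 c2@2, authorship ....
After op 2 (insert('a')): buffer="pacamq" (len 6), cursors c1@2 c2@4, authorship .1.2..
After op 3 (move_left): buffer="pacamq" (len 6), cursors c1@1 c2@3, authorship .1.2..
After op 4 (move_right): buffer="pacamq" (len 6), cursors c1@2 c2@4, authorship .1.2..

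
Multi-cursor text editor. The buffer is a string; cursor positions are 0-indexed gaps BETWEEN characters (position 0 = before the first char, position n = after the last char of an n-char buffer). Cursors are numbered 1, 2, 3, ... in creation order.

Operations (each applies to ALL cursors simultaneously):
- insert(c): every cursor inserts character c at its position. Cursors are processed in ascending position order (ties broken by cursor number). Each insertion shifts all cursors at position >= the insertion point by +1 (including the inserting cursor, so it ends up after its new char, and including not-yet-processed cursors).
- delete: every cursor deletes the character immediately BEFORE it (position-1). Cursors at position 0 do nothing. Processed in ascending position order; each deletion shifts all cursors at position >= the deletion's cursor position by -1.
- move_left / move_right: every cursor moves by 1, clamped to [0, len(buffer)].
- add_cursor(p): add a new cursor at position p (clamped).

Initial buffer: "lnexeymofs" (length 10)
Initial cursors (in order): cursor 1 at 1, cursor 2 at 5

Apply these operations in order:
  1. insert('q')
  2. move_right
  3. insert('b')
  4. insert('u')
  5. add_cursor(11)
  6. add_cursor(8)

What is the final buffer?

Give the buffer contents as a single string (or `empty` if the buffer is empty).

After op 1 (insert('q')): buffer="lqnexeqymofs" (len 12), cursors c1@2 c2@7, authorship .1....2.....
After op 2 (move_right): buffer="lqnexeqymofs" (len 12), cursors c1@3 c2@8, authorship .1....2.....
After op 3 (insert('b')): buffer="lqnbexeqybmofs" (len 14), cursors c1@4 c2@10, authorship .1.1...2.2....
After op 4 (insert('u')): buffer="lqnbuexeqybumofs" (len 16), cursors c1@5 c2@12, authorship .1.11...2.22....
After op 5 (add_cursor(11)): buffer="lqnbuexeqybumofs" (len 16), cursors c1@5 c3@11 c2@12, authorship .1.11...2.22....
After op 6 (add_cursor(8)): buffer="lqnbuexeqybumofs" (len 16), cursors c1@5 c4@8 c3@11 c2@12, authorship .1.11...2.22....

Answer: lqnbuexeqybumofs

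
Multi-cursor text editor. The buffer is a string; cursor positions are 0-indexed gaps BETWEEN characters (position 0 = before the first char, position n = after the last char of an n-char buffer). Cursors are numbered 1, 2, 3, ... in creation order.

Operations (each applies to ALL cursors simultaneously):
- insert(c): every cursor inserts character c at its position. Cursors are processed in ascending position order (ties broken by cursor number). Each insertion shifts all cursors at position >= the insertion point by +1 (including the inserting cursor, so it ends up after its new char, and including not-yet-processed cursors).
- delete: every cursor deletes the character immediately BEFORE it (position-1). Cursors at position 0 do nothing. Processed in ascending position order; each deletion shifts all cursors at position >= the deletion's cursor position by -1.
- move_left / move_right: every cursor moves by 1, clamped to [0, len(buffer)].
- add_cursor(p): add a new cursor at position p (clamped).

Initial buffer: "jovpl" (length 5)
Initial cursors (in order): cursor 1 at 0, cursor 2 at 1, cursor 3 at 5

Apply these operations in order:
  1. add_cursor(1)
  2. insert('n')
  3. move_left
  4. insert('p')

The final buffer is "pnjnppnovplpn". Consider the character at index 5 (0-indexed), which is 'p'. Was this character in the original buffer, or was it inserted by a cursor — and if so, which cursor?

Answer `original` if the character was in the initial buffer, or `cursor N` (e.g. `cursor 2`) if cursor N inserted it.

Answer: cursor 4

Derivation:
After op 1 (add_cursor(1)): buffer="jovpl" (len 5), cursors c1@0 c2@1 c4@1 c3@5, authorship .....
After op 2 (insert('n')): buffer="njnnovpln" (len 9), cursors c1@1 c2@4 c4@4 c3@9, authorship 1.24....3
After op 3 (move_left): buffer="njnnovpln" (len 9), cursors c1@0 c2@3 c4@3 c3@8, authorship 1.24....3
After op 4 (insert('p')): buffer="pnjnppnovplpn" (len 13), cursors c1@1 c2@6 c4@6 c3@12, authorship 11.2244....33
Authorship (.=original, N=cursor N): 1 1 . 2 2 4 4 . . . . 3 3
Index 5: author = 4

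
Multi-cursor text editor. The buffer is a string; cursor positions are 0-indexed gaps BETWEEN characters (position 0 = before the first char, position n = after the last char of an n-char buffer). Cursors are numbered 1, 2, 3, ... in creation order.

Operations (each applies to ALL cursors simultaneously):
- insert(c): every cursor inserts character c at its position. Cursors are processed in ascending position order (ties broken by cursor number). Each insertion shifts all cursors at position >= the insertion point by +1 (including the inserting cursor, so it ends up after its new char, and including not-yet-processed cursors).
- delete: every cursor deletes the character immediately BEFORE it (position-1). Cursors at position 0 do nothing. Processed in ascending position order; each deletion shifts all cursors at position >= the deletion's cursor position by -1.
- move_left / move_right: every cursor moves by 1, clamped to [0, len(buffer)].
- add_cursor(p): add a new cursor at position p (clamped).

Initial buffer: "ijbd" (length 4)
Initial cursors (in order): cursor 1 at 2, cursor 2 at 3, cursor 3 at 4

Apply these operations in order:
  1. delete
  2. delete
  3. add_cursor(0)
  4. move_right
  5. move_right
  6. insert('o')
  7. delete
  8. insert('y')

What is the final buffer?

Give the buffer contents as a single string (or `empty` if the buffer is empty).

After op 1 (delete): buffer="i" (len 1), cursors c1@1 c2@1 c3@1, authorship .
After op 2 (delete): buffer="" (len 0), cursors c1@0 c2@0 c3@0, authorship 
After op 3 (add_cursor(0)): buffer="" (len 0), cursors c1@0 c2@0 c3@0 c4@0, authorship 
After op 4 (move_right): buffer="" (len 0), cursors c1@0 c2@0 c3@0 c4@0, authorship 
After op 5 (move_right): buffer="" (len 0), cursors c1@0 c2@0 c3@0 c4@0, authorship 
After op 6 (insert('o')): buffer="oooo" (len 4), cursors c1@4 c2@4 c3@4 c4@4, authorship 1234
After op 7 (delete): buffer="" (len 0), cursors c1@0 c2@0 c3@0 c4@0, authorship 
After op 8 (insert('y')): buffer="yyyy" (len 4), cursors c1@4 c2@4 c3@4 c4@4, authorship 1234

Answer: yyyy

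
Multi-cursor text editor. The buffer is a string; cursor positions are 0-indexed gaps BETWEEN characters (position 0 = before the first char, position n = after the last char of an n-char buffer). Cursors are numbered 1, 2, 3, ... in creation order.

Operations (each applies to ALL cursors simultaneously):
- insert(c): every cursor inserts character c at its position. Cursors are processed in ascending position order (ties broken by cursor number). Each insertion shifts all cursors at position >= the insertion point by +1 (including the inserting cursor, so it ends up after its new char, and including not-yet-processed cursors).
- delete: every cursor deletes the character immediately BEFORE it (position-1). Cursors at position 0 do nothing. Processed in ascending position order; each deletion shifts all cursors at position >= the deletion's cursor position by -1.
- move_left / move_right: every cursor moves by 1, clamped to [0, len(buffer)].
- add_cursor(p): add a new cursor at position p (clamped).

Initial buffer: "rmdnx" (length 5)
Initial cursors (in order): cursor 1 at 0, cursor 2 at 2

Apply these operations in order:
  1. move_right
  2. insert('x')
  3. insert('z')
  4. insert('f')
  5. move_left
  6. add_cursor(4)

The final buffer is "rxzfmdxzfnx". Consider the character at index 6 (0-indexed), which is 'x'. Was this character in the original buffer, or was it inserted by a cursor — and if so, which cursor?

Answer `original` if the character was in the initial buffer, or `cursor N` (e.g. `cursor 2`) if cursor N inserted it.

After op 1 (move_right): buffer="rmdnx" (len 5), cursors c1@1 c2@3, authorship .....
After op 2 (insert('x')): buffer="rxmdxnx" (len 7), cursors c1@2 c2@5, authorship .1..2..
After op 3 (insert('z')): buffer="rxzmdxznx" (len 9), cursors c1@3 c2@7, authorship .11..22..
After op 4 (insert('f')): buffer="rxzfmdxzfnx" (len 11), cursors c1@4 c2@9, authorship .111..222..
After op 5 (move_left): buffer="rxzfmdxzfnx" (len 11), cursors c1@3 c2@8, authorship .111..222..
After op 6 (add_cursor(4)): buffer="rxzfmdxzfnx" (len 11), cursors c1@3 c3@4 c2@8, authorship .111..222..
Authorship (.=original, N=cursor N): . 1 1 1 . . 2 2 2 . .
Index 6: author = 2

Answer: cursor 2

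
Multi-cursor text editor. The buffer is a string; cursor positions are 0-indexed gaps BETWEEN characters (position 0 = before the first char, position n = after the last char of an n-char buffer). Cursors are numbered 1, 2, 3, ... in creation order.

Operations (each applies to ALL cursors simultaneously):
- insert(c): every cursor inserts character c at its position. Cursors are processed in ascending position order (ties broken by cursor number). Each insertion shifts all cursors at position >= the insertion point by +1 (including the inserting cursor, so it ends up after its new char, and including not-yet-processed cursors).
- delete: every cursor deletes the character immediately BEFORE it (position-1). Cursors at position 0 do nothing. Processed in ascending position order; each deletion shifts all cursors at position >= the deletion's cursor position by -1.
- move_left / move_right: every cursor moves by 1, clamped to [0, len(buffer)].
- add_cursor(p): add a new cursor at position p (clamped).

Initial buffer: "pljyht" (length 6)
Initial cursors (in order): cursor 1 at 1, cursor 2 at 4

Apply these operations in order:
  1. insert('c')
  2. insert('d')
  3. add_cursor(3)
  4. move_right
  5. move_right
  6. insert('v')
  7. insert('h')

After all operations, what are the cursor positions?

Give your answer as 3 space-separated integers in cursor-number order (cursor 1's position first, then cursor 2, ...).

After op 1 (insert('c')): buffer="pcljycht" (len 8), cursors c1@2 c2@6, authorship .1...2..
After op 2 (insert('d')): buffer="pcdljycdht" (len 10), cursors c1@3 c2@8, authorship .11...22..
After op 3 (add_cursor(3)): buffer="pcdljycdht" (len 10), cursors c1@3 c3@3 c2@8, authorship .11...22..
After op 4 (move_right): buffer="pcdljycdht" (len 10), cursors c1@4 c3@4 c2@9, authorship .11...22..
After op 5 (move_right): buffer="pcdljycdht" (len 10), cursors c1@5 c3@5 c2@10, authorship .11...22..
After op 6 (insert('v')): buffer="pcdljvvycdhtv" (len 13), cursors c1@7 c3@7 c2@13, authorship .11..13.22..2
After op 7 (insert('h')): buffer="pcdljvvhhycdhtvh" (len 16), cursors c1@9 c3@9 c2@16, authorship .11..1313.22..22

Answer: 9 16 9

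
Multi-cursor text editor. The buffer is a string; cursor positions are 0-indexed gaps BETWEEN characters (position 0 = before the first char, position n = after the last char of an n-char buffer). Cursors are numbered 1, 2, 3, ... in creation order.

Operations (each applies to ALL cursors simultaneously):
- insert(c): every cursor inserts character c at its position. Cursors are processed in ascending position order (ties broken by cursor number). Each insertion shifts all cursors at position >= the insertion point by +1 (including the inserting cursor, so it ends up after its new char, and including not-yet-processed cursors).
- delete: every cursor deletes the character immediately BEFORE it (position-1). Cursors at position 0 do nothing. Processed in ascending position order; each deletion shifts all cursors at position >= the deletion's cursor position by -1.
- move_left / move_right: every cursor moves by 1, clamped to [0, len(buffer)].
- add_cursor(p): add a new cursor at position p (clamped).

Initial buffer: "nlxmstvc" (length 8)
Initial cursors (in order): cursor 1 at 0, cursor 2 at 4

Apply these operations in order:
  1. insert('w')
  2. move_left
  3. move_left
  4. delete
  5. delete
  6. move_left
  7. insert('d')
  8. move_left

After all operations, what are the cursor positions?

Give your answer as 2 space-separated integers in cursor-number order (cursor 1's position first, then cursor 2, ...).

After op 1 (insert('w')): buffer="wnlxmwstvc" (len 10), cursors c1@1 c2@6, authorship 1....2....
After op 2 (move_left): buffer="wnlxmwstvc" (len 10), cursors c1@0 c2@5, authorship 1....2....
After op 3 (move_left): buffer="wnlxmwstvc" (len 10), cursors c1@0 c2@4, authorship 1....2....
After op 4 (delete): buffer="wnlmwstvc" (len 9), cursors c1@0 c2@3, authorship 1...2....
After op 5 (delete): buffer="wnmwstvc" (len 8), cursors c1@0 c2@2, authorship 1..2....
After op 6 (move_left): buffer="wnmwstvc" (len 8), cursors c1@0 c2@1, authorship 1..2....
After op 7 (insert('d')): buffer="dwdnmwstvc" (len 10), cursors c1@1 c2@3, authorship 112..2....
After op 8 (move_left): buffer="dwdnmwstvc" (len 10), cursors c1@0 c2@2, authorship 112..2....

Answer: 0 2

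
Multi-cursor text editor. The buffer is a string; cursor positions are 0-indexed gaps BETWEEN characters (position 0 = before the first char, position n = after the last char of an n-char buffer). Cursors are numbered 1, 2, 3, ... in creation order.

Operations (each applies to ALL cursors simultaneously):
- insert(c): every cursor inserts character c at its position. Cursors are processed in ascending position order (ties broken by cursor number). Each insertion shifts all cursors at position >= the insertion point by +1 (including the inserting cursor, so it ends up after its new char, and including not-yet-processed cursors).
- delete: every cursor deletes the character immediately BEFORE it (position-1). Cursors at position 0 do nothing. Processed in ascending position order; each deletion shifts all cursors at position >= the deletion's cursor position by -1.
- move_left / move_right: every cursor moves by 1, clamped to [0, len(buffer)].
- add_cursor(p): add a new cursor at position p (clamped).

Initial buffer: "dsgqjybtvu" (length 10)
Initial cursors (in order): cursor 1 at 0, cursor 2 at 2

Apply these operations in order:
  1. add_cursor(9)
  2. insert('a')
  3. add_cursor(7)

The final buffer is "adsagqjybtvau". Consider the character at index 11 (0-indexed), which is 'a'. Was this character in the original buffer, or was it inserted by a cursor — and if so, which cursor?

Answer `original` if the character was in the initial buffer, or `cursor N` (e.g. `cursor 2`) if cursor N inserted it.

Answer: cursor 3

Derivation:
After op 1 (add_cursor(9)): buffer="dsgqjybtvu" (len 10), cursors c1@0 c2@2 c3@9, authorship ..........
After op 2 (insert('a')): buffer="adsagqjybtvau" (len 13), cursors c1@1 c2@4 c3@12, authorship 1..2.......3.
After op 3 (add_cursor(7)): buffer="adsagqjybtvau" (len 13), cursors c1@1 c2@4 c4@7 c3@12, authorship 1..2.......3.
Authorship (.=original, N=cursor N): 1 . . 2 . . . . . . . 3 .
Index 11: author = 3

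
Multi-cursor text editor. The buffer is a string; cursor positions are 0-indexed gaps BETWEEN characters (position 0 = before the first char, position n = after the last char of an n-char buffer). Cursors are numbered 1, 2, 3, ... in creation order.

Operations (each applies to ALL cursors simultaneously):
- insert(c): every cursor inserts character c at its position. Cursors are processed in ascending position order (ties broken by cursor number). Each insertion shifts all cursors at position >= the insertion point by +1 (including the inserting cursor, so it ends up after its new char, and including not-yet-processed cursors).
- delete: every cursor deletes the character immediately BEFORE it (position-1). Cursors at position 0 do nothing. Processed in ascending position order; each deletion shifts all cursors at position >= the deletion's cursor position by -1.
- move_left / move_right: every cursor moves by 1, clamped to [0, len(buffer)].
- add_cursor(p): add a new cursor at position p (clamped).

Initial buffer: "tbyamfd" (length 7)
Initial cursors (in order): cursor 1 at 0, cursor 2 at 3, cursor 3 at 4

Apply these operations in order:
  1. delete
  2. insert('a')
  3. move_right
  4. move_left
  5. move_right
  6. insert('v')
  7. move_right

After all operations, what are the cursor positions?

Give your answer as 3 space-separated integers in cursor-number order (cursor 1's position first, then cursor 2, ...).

Answer: 4 10 10

Derivation:
After op 1 (delete): buffer="tbmfd" (len 5), cursors c1@0 c2@2 c3@2, authorship .....
After op 2 (insert('a')): buffer="atbaamfd" (len 8), cursors c1@1 c2@5 c3@5, authorship 1..23...
After op 3 (move_right): buffer="atbaamfd" (len 8), cursors c1@2 c2@6 c3@6, authorship 1..23...
After op 4 (move_left): buffer="atbaamfd" (len 8), cursors c1@1 c2@5 c3@5, authorship 1..23...
After op 5 (move_right): buffer="atbaamfd" (len 8), cursors c1@2 c2@6 c3@6, authorship 1..23...
After op 6 (insert('v')): buffer="atvbaamvvfd" (len 11), cursors c1@3 c2@9 c3@9, authorship 1.1.23.23..
After op 7 (move_right): buffer="atvbaamvvfd" (len 11), cursors c1@4 c2@10 c3@10, authorship 1.1.23.23..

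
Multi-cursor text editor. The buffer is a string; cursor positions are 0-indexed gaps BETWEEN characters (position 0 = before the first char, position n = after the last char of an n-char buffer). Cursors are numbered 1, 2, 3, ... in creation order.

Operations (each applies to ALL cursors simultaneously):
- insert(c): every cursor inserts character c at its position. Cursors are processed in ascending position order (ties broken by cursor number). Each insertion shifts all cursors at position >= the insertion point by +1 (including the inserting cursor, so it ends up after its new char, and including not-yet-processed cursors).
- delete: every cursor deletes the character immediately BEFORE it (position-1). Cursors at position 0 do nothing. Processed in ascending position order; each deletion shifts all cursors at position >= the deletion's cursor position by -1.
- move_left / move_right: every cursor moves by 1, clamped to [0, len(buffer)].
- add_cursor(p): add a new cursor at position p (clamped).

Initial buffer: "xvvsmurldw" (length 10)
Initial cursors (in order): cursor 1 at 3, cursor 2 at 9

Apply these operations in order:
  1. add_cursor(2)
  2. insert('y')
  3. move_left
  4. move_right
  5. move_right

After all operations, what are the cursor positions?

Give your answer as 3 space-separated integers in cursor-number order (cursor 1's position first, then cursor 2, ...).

Answer: 6 13 4

Derivation:
After op 1 (add_cursor(2)): buffer="xvvsmurldw" (len 10), cursors c3@2 c1@3 c2@9, authorship ..........
After op 2 (insert('y')): buffer="xvyvysmurldyw" (len 13), cursors c3@3 c1@5 c2@12, authorship ..3.1......2.
After op 3 (move_left): buffer="xvyvysmurldyw" (len 13), cursors c3@2 c1@4 c2@11, authorship ..3.1......2.
After op 4 (move_right): buffer="xvyvysmurldyw" (len 13), cursors c3@3 c1@5 c2@12, authorship ..3.1......2.
After op 5 (move_right): buffer="xvyvysmurldyw" (len 13), cursors c3@4 c1@6 c2@13, authorship ..3.1......2.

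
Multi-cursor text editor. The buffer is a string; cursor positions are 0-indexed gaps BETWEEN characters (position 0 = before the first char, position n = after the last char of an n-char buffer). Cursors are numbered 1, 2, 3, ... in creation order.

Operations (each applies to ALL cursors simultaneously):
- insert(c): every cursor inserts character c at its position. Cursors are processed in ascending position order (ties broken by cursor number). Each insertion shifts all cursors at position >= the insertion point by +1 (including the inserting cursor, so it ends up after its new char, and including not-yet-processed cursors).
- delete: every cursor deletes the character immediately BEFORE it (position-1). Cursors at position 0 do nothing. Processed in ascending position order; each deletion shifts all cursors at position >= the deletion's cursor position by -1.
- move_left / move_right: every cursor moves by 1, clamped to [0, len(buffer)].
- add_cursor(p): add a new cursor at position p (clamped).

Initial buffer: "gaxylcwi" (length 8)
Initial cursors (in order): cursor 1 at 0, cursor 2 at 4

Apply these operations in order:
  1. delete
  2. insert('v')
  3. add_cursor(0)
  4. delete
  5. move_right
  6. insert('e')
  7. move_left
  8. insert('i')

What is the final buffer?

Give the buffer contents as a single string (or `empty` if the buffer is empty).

After op 1 (delete): buffer="gaxlcwi" (len 7), cursors c1@0 c2@3, authorship .......
After op 2 (insert('v')): buffer="vgaxvlcwi" (len 9), cursors c1@1 c2@5, authorship 1...2....
After op 3 (add_cursor(0)): buffer="vgaxvlcwi" (len 9), cursors c3@0 c1@1 c2@5, authorship 1...2....
After op 4 (delete): buffer="gaxlcwi" (len 7), cursors c1@0 c3@0 c2@3, authorship .......
After op 5 (move_right): buffer="gaxlcwi" (len 7), cursors c1@1 c3@1 c2@4, authorship .......
After op 6 (insert('e')): buffer="geeaxlecwi" (len 10), cursors c1@3 c3@3 c2@7, authorship .13...2...
After op 7 (move_left): buffer="geeaxlecwi" (len 10), cursors c1@2 c3@2 c2@6, authorship .13...2...
After op 8 (insert('i')): buffer="geiieaxliecwi" (len 13), cursors c1@4 c3@4 c2@9, authorship .1133...22...

Answer: geiieaxliecwi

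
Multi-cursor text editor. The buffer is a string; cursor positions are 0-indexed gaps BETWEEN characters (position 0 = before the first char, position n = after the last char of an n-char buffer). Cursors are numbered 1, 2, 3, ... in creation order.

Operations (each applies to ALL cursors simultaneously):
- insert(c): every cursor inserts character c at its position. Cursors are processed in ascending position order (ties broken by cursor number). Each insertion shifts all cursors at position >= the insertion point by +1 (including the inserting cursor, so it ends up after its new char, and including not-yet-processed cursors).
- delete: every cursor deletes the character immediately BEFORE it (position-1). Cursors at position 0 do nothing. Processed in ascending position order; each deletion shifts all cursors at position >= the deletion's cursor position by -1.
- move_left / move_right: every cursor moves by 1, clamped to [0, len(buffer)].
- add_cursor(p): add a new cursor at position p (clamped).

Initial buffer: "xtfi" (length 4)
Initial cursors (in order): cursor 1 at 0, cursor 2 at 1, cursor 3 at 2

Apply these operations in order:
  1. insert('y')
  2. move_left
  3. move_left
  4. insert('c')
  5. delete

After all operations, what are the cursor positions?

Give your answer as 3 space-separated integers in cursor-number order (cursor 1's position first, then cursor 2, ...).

After op 1 (insert('y')): buffer="yxytyfi" (len 7), cursors c1@1 c2@3 c3@5, authorship 1.2.3..
After op 2 (move_left): buffer="yxytyfi" (len 7), cursors c1@0 c2@2 c3@4, authorship 1.2.3..
After op 3 (move_left): buffer="yxytyfi" (len 7), cursors c1@0 c2@1 c3@3, authorship 1.2.3..
After op 4 (insert('c')): buffer="cycxyctyfi" (len 10), cursors c1@1 c2@3 c3@6, authorship 112.23.3..
After op 5 (delete): buffer="yxytyfi" (len 7), cursors c1@0 c2@1 c3@3, authorship 1.2.3..

Answer: 0 1 3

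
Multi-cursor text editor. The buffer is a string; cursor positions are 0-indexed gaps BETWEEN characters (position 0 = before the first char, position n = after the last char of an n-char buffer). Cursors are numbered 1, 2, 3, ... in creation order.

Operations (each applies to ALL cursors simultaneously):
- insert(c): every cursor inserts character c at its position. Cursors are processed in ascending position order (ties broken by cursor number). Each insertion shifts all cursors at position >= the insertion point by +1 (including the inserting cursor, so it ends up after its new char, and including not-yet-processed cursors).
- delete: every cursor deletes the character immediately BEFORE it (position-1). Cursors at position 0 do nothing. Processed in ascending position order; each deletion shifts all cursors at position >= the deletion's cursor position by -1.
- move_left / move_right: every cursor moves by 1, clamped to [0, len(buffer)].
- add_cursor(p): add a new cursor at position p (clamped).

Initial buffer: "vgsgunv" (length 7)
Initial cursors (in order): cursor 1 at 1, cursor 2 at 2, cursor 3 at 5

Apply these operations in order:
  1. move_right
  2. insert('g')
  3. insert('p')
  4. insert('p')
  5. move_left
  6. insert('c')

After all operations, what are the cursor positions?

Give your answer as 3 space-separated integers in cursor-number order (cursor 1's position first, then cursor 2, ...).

Answer: 5 10 17

Derivation:
After op 1 (move_right): buffer="vgsgunv" (len 7), cursors c1@2 c2@3 c3@6, authorship .......
After op 2 (insert('g')): buffer="vggsggungv" (len 10), cursors c1@3 c2@5 c3@9, authorship ..1.2...3.
After op 3 (insert('p')): buffer="vggpsgpgungpv" (len 13), cursors c1@4 c2@7 c3@12, authorship ..11.22...33.
After op 4 (insert('p')): buffer="vggppsgppgungppv" (len 16), cursors c1@5 c2@9 c3@15, authorship ..111.222...333.
After op 5 (move_left): buffer="vggppsgppgungppv" (len 16), cursors c1@4 c2@8 c3@14, authorship ..111.222...333.
After op 6 (insert('c')): buffer="vggpcpsgpcpgungpcpv" (len 19), cursors c1@5 c2@10 c3@17, authorship ..1111.2222...3333.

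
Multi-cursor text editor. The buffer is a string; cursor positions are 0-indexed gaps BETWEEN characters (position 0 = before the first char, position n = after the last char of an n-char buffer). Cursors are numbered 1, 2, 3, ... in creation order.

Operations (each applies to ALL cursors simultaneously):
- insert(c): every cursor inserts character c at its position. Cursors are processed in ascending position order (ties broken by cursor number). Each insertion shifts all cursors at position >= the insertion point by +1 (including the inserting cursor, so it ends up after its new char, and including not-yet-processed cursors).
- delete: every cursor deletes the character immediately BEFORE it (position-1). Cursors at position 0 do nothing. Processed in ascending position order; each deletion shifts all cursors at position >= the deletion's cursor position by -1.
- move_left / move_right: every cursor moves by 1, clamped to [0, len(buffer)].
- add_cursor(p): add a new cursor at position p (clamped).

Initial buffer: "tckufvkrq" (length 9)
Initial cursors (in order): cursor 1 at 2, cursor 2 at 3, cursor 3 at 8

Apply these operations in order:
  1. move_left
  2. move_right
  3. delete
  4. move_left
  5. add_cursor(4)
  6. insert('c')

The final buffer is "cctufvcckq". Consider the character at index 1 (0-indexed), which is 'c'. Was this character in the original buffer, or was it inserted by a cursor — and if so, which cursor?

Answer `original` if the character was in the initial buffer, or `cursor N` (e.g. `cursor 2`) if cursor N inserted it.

Answer: cursor 2

Derivation:
After op 1 (move_left): buffer="tckufvkrq" (len 9), cursors c1@1 c2@2 c3@7, authorship .........
After op 2 (move_right): buffer="tckufvkrq" (len 9), cursors c1@2 c2@3 c3@8, authorship .........
After op 3 (delete): buffer="tufvkq" (len 6), cursors c1@1 c2@1 c3@5, authorship ......
After op 4 (move_left): buffer="tufvkq" (len 6), cursors c1@0 c2@0 c3@4, authorship ......
After op 5 (add_cursor(4)): buffer="tufvkq" (len 6), cursors c1@0 c2@0 c3@4 c4@4, authorship ......
After op 6 (insert('c')): buffer="cctufvcckq" (len 10), cursors c1@2 c2@2 c3@8 c4@8, authorship 12....34..
Authorship (.=original, N=cursor N): 1 2 . . . . 3 4 . .
Index 1: author = 2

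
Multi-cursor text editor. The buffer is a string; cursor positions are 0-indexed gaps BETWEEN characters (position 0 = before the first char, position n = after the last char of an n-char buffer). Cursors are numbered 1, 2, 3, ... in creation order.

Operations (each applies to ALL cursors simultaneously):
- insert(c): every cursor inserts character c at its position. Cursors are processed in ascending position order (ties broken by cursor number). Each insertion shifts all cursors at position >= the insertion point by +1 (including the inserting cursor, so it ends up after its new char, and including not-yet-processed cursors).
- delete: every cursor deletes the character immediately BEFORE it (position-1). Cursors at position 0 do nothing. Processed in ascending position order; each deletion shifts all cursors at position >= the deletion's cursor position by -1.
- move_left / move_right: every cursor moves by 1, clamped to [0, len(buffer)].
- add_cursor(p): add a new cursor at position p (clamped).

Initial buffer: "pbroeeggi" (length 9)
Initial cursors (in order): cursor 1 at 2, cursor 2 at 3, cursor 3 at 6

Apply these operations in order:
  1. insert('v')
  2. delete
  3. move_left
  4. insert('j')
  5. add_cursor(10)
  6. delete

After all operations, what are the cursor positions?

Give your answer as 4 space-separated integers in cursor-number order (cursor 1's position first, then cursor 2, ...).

After op 1 (insert('v')): buffer="pbvrvoeevggi" (len 12), cursors c1@3 c2@5 c3@9, authorship ..1.2...3...
After op 2 (delete): buffer="pbroeeggi" (len 9), cursors c1@2 c2@3 c3@6, authorship .........
After op 3 (move_left): buffer="pbroeeggi" (len 9), cursors c1@1 c2@2 c3@5, authorship .........
After op 4 (insert('j')): buffer="pjbjroejeggi" (len 12), cursors c1@2 c2@4 c3@8, authorship .1.2...3....
After op 5 (add_cursor(10)): buffer="pjbjroejeggi" (len 12), cursors c1@2 c2@4 c3@8 c4@10, authorship .1.2...3....
After op 6 (delete): buffer="pbroeegi" (len 8), cursors c1@1 c2@2 c3@5 c4@6, authorship ........

Answer: 1 2 5 6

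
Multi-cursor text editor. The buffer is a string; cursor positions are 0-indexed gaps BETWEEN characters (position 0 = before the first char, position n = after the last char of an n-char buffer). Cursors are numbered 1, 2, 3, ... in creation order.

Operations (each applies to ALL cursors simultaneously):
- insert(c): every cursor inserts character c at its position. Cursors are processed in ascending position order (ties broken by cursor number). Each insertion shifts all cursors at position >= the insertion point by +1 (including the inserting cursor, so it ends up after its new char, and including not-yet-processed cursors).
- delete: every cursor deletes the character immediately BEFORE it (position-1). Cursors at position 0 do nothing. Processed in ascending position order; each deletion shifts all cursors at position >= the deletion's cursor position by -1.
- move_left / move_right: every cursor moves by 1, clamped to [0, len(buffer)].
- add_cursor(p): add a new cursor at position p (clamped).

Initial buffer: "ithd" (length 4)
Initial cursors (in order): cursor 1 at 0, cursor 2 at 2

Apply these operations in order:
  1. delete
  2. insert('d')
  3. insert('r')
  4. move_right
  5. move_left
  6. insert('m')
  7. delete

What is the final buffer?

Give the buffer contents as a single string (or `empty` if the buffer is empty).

Answer: dridrhd

Derivation:
After op 1 (delete): buffer="ihd" (len 3), cursors c1@0 c2@1, authorship ...
After op 2 (insert('d')): buffer="didhd" (len 5), cursors c1@1 c2@3, authorship 1.2..
After op 3 (insert('r')): buffer="dridrhd" (len 7), cursors c1@2 c2@5, authorship 11.22..
After op 4 (move_right): buffer="dridrhd" (len 7), cursors c1@3 c2@6, authorship 11.22..
After op 5 (move_left): buffer="dridrhd" (len 7), cursors c1@2 c2@5, authorship 11.22..
After op 6 (insert('m')): buffer="drmidrmhd" (len 9), cursors c1@3 c2@7, authorship 111.222..
After op 7 (delete): buffer="dridrhd" (len 7), cursors c1@2 c2@5, authorship 11.22..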